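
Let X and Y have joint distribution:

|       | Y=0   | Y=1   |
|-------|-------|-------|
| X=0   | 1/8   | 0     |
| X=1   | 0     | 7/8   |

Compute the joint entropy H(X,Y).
H(X,Y) = -Σ P(X,Y) log₂ P(X,Y), summed over the non-zero cells:
H(X,Y) = -[(1/8)·log₂(1/8) + (7/8)·log₂(7/8)]
  = 0.3750 + 0.1686
  = 0.5436 bits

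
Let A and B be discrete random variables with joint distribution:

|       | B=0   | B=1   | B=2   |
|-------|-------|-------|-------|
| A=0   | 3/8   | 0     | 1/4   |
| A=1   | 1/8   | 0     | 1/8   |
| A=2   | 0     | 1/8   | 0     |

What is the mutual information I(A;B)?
Marginal P(A) (row sums):
  P(A=0) = 3/8 + 0 + 1/4 = 5/8
  P(A=1) = 1/8 + 0 + 1/8 = 1/4
  P(A=2) = 0 + 1/8 + 0 = 1/8
Marginal P(B) (column sums):
  P(B=0) = 3/8 + 1/8 + 0 = 1/2
  P(B=1) = 0 + 0 + 1/8 = 1/8
  P(B=2) = 1/4 + 1/8 + 0 = 3/8

H(A) = -[(5/8)·log₂(5/8) + (1/4)·log₂(1/4) + (1/8)·log₂(1/8)]
  = 0.4238 + 0.5000 + 0.3750
  = 1.2988 bits
H(B) = -[(1/2)·log₂(1/2) + (1/8)·log₂(1/8) + (3/8)·log₂(3/8)]
  = 0.5000 + 0.3750 + 0.5306
  = 1.4056 bits
H(A,B) = -[(3/8)·log₂(3/8) + (1/4)·log₂(1/4) + (1/8)·log₂(1/8) + (1/8)·log₂(1/8) + (1/8)·log₂(1/8)]
  = 0.5306 + 0.5000 + 0.3750 + 0.3750 + 0.3750
  = 2.1556 bits

I(A;B) = H(A) + H(B) - H(A,B)
  = 1.2988 + 1.4056 - 2.1556
  = 0.5488 bits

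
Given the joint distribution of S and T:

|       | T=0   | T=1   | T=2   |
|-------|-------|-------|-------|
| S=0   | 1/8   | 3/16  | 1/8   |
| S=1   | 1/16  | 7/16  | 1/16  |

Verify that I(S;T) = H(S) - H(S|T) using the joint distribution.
Left side, from I(S;T) = H(S) + H(T) - H(S,T):
Marginal P(S) (row sums):
  P(S=0) = 1/8 + 3/16 + 1/8 = 7/16
  P(S=1) = 1/16 + 7/16 + 1/16 = 9/16
Marginal P(T) (column sums):
  P(T=0) = 1/8 + 1/16 = 3/16
  P(T=1) = 3/16 + 7/16 = 5/8
  P(T=2) = 1/8 + 1/16 = 3/16

H(S) = -[(7/16)·log₂(7/16) + (9/16)·log₂(9/16)]
  = 0.5218 + 0.4669
  = 0.9887 bits
H(T) = -[(3/16)·log₂(3/16) + (5/8)·log₂(5/8) + (3/16)·log₂(3/16)]
  = 0.4528 + 0.4238 + 0.4528
  = 1.3294 bits
H(S,T) = -[(1/8)·log₂(1/8) + (3/16)·log₂(3/16) + (1/8)·log₂(1/8) + (1/16)·log₂(1/16) + (7/16)·log₂(7/16) + (1/16)·log₂(1/16)]
  = 0.3750 + 0.4528 + 0.3750 + 0.2500 + 0.5218 + 0.2500
  = 2.2246 bits

I(S;T) = H(S) + H(T) - H(S,T)
  = 0.9887 + 1.3294 - 2.2246
  = 0.0935 bits

Right side, with H(S|T) computed directly from the conditional probabilities:
H(S|T) = -Σ P(S,T)·log₂ P(S|T), where P(S|T) = P(S,T) / P(T)
  (S=0,T=0): P(S|T) = (1/8)/(3/16) = 2/3;  -(1/8)·log₂(2/3) = 0.0731
  (S=0,T=1): P(S|T) = (3/16)/(5/8) = 3/10;  -(3/16)·log₂(3/10) = 0.3257
  (S=0,T=2): P(S|T) = (1/8)/(3/16) = 2/3;  -(1/8)·log₂(2/3) = 0.0731
  (S=1,T=0): P(S|T) = (1/16)/(3/16) = 1/3;  -(1/16)·log₂(1/3) = 0.0991
  (S=1,T=1): P(S|T) = (7/16)/(5/8) = 7/10;  -(7/16)·log₂(7/10) = 0.2251
  (S=1,T=2): P(S|T) = (1/16)/(3/16) = 1/3;  -(1/16)·log₂(1/3) = 0.0991
H(S|T) = 0.0731 + 0.3257 + 0.0731 + 0.0991 + 0.2251 + 0.0991
  = 0.8952 bits
H(S) - H(S|T) = 0.9887 - 0.8952 = 0.0935 bits

Both sides equal 0.0935 bits, so I(S;T) = H(S) - H(S|T) ✓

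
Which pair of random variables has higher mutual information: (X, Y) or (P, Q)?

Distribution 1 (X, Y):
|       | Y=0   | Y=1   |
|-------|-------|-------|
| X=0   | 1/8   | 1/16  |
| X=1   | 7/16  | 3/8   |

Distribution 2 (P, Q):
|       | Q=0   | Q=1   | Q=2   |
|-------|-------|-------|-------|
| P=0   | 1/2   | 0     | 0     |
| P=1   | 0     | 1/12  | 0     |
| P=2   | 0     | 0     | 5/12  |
Distribution 1 (X, Y):
Marginal P(X) (row sums):
  P(X=0) = 1/8 + 1/16 = 3/16
  P(X=1) = 7/16 + 3/8 = 13/16
Marginal P(Y) (column sums):
  P(Y=0) = 1/8 + 7/16 = 9/16
  P(Y=1) = 1/16 + 3/8 = 7/16

H(X) = -[(3/16)·log₂(3/16) + (13/16)·log₂(13/16)]
  = 0.4528 + 0.2434
  = 0.6962 bits
H(Y) = -[(9/16)·log₂(9/16) + (7/16)·log₂(7/16)]
  = 0.4669 + 0.5218
  = 0.9887 bits
H(X,Y) = -[(1/8)·log₂(1/8) + (1/16)·log₂(1/16) + (7/16)·log₂(7/16) + (3/8)·log₂(3/8)]
  = 0.3750 + 0.2500 + 0.5218 + 0.5306
  = 1.6774 bits

I(X;Y) = H(X) + H(Y) - H(X,Y)
  = 0.6962 + 0.9887 - 1.6774
  = 0.0075 bits

Distribution 2 (P, Q):
Marginal P(P) (row sums):
  P(P=0) = 1/2 + 0 + 0 = 1/2
  P(P=1) = 0 + 1/12 + 0 = 1/12
  P(P=2) = 0 + 0 + 5/12 = 5/12
Marginal P(Q) (column sums):
  P(Q=0) = 1/2 + 0 + 0 = 1/2
  P(Q=1) = 0 + 1/12 + 0 = 1/12
  P(Q=2) = 0 + 0 + 5/12 = 5/12

H(P) = -[(1/2)·log₂(1/2) + (1/12)·log₂(1/12) + (5/12)·log₂(5/12)]
  = 0.5000 + 0.2987 + 0.5263
  = 1.3250 bits
H(Q) = -[(1/2)·log₂(1/2) + (1/12)·log₂(1/12) + (5/12)·log₂(5/12)]
  = 0.5000 + 0.2987 + 0.5263
  = 1.3250 bits
H(P,Q) = -[(1/2)·log₂(1/2) + (1/12)·log₂(1/12) + (5/12)·log₂(5/12)]
  = 0.5000 + 0.2987 + 0.5263
  = 1.3250 bits

I(P;Q) = H(P) + H(Q) - H(P,Q)
  = 1.3250 + 1.3250 - 1.3250
  = 1.3250 bits

I(P;Q) = 1.3250 bits > I(X;Y) = 0.0075 bits, so (P, Q) has the higher mutual information (stronger dependence).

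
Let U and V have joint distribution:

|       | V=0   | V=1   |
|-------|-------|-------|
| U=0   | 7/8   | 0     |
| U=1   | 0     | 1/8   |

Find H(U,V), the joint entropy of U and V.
H(U,V) = -Σ P(U,V) log₂ P(U,V), summed over the non-zero cells:
H(U,V) = -[(7/8)·log₂(7/8) + (1/8)·log₂(1/8)]
  = 0.1686 + 0.3750
  = 0.5436 bits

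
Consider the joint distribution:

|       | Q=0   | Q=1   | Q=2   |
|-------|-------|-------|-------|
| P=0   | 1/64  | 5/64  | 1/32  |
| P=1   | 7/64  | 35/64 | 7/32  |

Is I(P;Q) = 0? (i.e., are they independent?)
Marginal P(P) (row sums):
  P(P=0) = 1/64 + 5/64 + 1/32 = 1/8
  P(P=1) = 7/64 + 35/64 + 7/32 = 7/8
Marginal P(Q) (column sums):
  P(Q=0) = 1/64 + 7/64 = 1/8
  P(Q=1) = 5/64 + 35/64 = 5/8
  P(Q=2) = 1/32 + 7/32 = 1/4

P and Q are independent iff P(P=i,Q=j) = P(P=i)·P(Q=j) for every cell.
  P(P=0)·P(Q=0) = 1/8 × 1/8 = 1/64 = P(P=0,Q=0) ✓
  P(P=0)·P(Q=1) = 1/8 × 5/8 = 5/64 = P(P=0,Q=1) ✓
  P(P=0)·P(Q=2) = 1/8 × 1/4 = 1/32 = P(P=0,Q=2) ✓
  P(P=1)·P(Q=0) = 7/8 × 1/8 = 7/64 = P(P=1,Q=0) ✓
  P(P=1)·P(Q=1) = 7/8 × 5/8 = 35/64 = P(P=1,Q=1) ✓
  P(P=1)·P(Q=2) = 7/8 × 1/4 = 7/32 = P(P=1,Q=2) ✓

Yes, P and Q are independent: every cell factors, so I(P;Q) = 0 bits.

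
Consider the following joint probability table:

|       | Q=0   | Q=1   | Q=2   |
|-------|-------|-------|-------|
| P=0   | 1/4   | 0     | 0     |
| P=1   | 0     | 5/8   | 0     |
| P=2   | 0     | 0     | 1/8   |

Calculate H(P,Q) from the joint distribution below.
H(P,Q) = -Σ P(P,Q) log₂ P(P,Q), summed over the non-zero cells:
H(P,Q) = -[(1/4)·log₂(1/4) + (5/8)·log₂(5/8) + (1/8)·log₂(1/8)]
  = 0.5000 + 0.4238 + 0.3750
  = 1.2988 bits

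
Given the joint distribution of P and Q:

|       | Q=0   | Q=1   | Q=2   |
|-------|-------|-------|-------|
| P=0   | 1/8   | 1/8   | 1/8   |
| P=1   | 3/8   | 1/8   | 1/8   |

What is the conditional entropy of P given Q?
Marginal P(Q) (column sums):
  P(Q=0) = 1/8 + 3/8 = 1/2
  P(Q=1) = 1/8 + 1/8 = 1/4
  P(Q=2) = 1/8 + 1/8 = 1/4

H(P|Q) = -Σ P(P,Q)·log₂ P(P|Q), where P(P|Q) = P(P,Q) / P(Q)
  (P=0,Q=0): P(P|Q) = (1/8)/(1/2) = 1/4;  -(1/8)·log₂(1/4) = 0.2500
  (P=0,Q=1): P(P|Q) = (1/8)/(1/4) = 1/2;  -(1/8)·log₂(1/2) = 0.1250
  (P=0,Q=2): P(P|Q) = (1/8)/(1/4) = 1/2;  -(1/8)·log₂(1/2) = 0.1250
  (P=1,Q=0): P(P|Q) = (3/8)/(1/2) = 3/4;  -(3/8)·log₂(3/4) = 0.1556
  (P=1,Q=1): P(P|Q) = (1/8)/(1/4) = 1/2;  -(1/8)·log₂(1/2) = 0.1250
  (P=1,Q=2): P(P|Q) = (1/8)/(1/4) = 1/2;  -(1/8)·log₂(1/2) = 0.1250
H(P|Q) = 0.2500 + 0.1250 + 0.1250 + 0.1556 + 0.1250 + 0.1250
  = 0.9056 bits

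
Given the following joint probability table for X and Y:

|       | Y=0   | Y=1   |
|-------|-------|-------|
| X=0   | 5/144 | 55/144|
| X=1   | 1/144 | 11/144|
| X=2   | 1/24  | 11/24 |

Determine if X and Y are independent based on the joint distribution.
Marginal P(X) (row sums):
  P(X=0) = 5/144 + 55/144 = 5/12
  P(X=1) = 1/144 + 11/144 = 1/12
  P(X=2) = 1/24 + 11/24 = 1/2
Marginal P(Y) (column sums):
  P(Y=0) = 5/144 + 1/144 + 1/24 = 1/12
  P(Y=1) = 55/144 + 11/144 + 11/24 = 11/12

X and Y are independent iff P(X=i,Y=j) = P(X=i)·P(Y=j) for every cell.
  P(X=0)·P(Y=0) = 5/12 × 1/12 = 5/144 = P(X=0,Y=0) ✓
  P(X=0)·P(Y=1) = 5/12 × 11/12 = 55/144 = P(X=0,Y=1) ✓
  P(X=1)·P(Y=0) = 1/12 × 1/12 = 1/144 = P(X=1,Y=0) ✓
  P(X=1)·P(Y=1) = 1/12 × 11/12 = 11/144 = P(X=1,Y=1) ✓
  P(X=2)·P(Y=0) = 1/2 × 1/12 = 1/24 = P(X=2,Y=0) ✓
  P(X=2)·P(Y=1) = 1/2 × 11/12 = 11/24 = P(X=2,Y=1) ✓

Yes, X and Y are independent: every cell factors, so I(X;Y) = 0 bits.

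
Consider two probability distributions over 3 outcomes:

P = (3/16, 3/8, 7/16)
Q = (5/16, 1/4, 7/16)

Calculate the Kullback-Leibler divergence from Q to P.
D(P||Q) = Σ P(i) log₂(P(i)/Q(i))
  i=0: (3/16) × log₂((3/16)/(5/16)) = (3/16) × log₂(3/5) = -0.1382
  i=1: (3/8) × log₂((3/8)/(1/4)) = (3/8) × log₂(3/2) = 0.2194
  i=2: (7/16) × log₂((7/16)/(7/16)) = (7/16) × log₂(1) = 0.0000
D(P||Q) = -0.1382 + 0.2194 + 0.0000
  = 0.0812 bits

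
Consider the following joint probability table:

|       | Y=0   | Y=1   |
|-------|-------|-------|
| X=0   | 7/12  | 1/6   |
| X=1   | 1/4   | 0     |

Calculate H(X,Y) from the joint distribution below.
H(X,Y) = -Σ P(X,Y) log₂ P(X,Y), summed over the non-zero cells:
H(X,Y) = -[(7/12)·log₂(7/12) + (1/6)·log₂(1/6) + (1/4)·log₂(1/4)]
  = 0.4536 + 0.4308 + 0.5000
  = 1.3844 bits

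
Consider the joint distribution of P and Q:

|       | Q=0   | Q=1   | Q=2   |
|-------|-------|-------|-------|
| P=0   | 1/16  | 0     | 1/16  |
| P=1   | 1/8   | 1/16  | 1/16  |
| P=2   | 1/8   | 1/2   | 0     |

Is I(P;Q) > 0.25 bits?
Marginal P(P) (row sums):
  P(P=0) = 1/16 + 0 + 1/16 = 1/8
  P(P=1) = 1/8 + 1/16 + 1/16 = 1/4
  P(P=2) = 1/8 + 1/2 + 0 = 5/8
Marginal P(Q) (column sums):
  P(Q=0) = 1/16 + 1/8 + 1/8 = 5/16
  P(Q=1) = 0 + 1/16 + 1/2 = 9/16
  P(Q=2) = 1/16 + 1/16 + 0 = 1/8

H(P) = -[(1/8)·log₂(1/8) + (1/4)·log₂(1/4) + (5/8)·log₂(5/8)]
  = 0.3750 + 0.5000 + 0.4238
  = 1.2988 bits
H(Q) = -[(5/16)·log₂(5/16) + (9/16)·log₂(9/16) + (1/8)·log₂(1/8)]
  = 0.5244 + 0.4669 + 0.3750
  = 1.3663 bits
H(P,Q) = -[(1/16)·log₂(1/16) + (1/16)·log₂(1/16) + (1/8)·log₂(1/8) + (1/16)·log₂(1/16) + (1/16)·log₂(1/16) + (1/8)·log₂(1/8) + (1/2)·log₂(1/2)]
  = 0.2500 + 0.2500 + 0.3750 + 0.2500 + 0.2500 + 0.3750 + 0.5000
  = 2.2500 bits

I(P;Q) = H(P) + H(Q) - H(P,Q)
  = 1.2988 + 1.3663 - 2.2500
  = 0.4151 bits

Yes. I(P;Q) = 0.4151 bits, which is > 0.25 bits.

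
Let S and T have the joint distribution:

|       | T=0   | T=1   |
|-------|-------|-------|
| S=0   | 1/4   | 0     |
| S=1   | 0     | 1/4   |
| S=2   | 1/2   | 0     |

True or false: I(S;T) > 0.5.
Marginal P(S) (row sums):
  P(S=0) = 1/4 + 0 = 1/4
  P(S=1) = 0 + 1/4 = 1/4
  P(S=2) = 1/2 + 0 = 1/2
Marginal P(T) (column sums):
  P(T=0) = 1/4 + 0 + 1/2 = 3/4
  P(T=1) = 0 + 1/4 + 0 = 1/4

H(S) = -[(1/4)·log₂(1/4) + (1/4)·log₂(1/4) + (1/2)·log₂(1/2)]
  = 0.5000 + 0.5000 + 0.5000
  = 1.5000 bits
H(T) = -[(3/4)·log₂(3/4) + (1/4)·log₂(1/4)]
  = 0.3113 + 0.5000
  = 0.8113 bits
H(S,T) = -[(1/4)·log₂(1/4) + (1/4)·log₂(1/4) + (1/2)·log₂(1/2)]
  = 0.5000 + 0.5000 + 0.5000
  = 1.5000 bits

I(S;T) = H(S) + H(T) - H(S,T)
  = 1.5000 + 0.8113 - 1.5000
  = 0.8113 bits

True. I(S;T) = 0.8113 bits, which is > 0.5 bits.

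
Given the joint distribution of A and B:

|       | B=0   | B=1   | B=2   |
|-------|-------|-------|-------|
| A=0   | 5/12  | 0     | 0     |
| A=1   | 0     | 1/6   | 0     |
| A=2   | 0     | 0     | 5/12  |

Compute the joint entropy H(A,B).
H(A,B) = -Σ P(A,B) log₂ P(A,B), summed over the non-zero cells:
H(A,B) = -[(5/12)·log₂(5/12) + (1/6)·log₂(1/6) + (5/12)·log₂(5/12)]
  = 0.5263 + 0.4308 + 0.5263
  = 1.4834 bits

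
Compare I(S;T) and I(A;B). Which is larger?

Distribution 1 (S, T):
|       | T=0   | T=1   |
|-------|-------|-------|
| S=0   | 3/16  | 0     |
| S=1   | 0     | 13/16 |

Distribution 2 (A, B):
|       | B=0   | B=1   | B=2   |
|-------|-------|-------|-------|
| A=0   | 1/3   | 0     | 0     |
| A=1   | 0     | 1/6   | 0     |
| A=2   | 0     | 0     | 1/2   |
Distribution 1 (S, T):
Marginal P(S) (row sums):
  P(S=0) = 3/16 + 0 = 3/16
  P(S=1) = 0 + 13/16 = 13/16
Marginal P(T) (column sums):
  P(T=0) = 3/16 + 0 = 3/16
  P(T=1) = 0 + 13/16 = 13/16

H(S) = -[(3/16)·log₂(3/16) + (13/16)·log₂(13/16)]
  = 0.4528 + 0.2434
  = 0.6962 bits
H(T) = -[(3/16)·log₂(3/16) + (13/16)·log₂(13/16)]
  = 0.4528 + 0.2434
  = 0.6962 bits
H(S,T) = -[(3/16)·log₂(3/16) + (13/16)·log₂(13/16)]
  = 0.4528 + 0.2434
  = 0.6962 bits

I(S;T) = H(S) + H(T) - H(S,T)
  = 0.6962 + 0.6962 - 0.6962
  = 0.6962 bits

Distribution 2 (A, B):
Marginal P(A) (row sums):
  P(A=0) = 1/3 + 0 + 0 = 1/3
  P(A=1) = 0 + 1/6 + 0 = 1/6
  P(A=2) = 0 + 0 + 1/2 = 1/2
Marginal P(B) (column sums):
  P(B=0) = 1/3 + 0 + 0 = 1/3
  P(B=1) = 0 + 1/6 + 0 = 1/6
  P(B=2) = 0 + 0 + 1/2 = 1/2

H(A) = -[(1/3)·log₂(1/3) + (1/6)·log₂(1/6) + (1/2)·log₂(1/2)]
  = 0.5283 + 0.4308 + 0.5000
  = 1.4591 bits
H(B) = -[(1/3)·log₂(1/3) + (1/6)·log₂(1/6) + (1/2)·log₂(1/2)]
  = 0.5283 + 0.4308 + 0.5000
  = 1.4591 bits
H(A,B) = -[(1/3)·log₂(1/3) + (1/6)·log₂(1/6) + (1/2)·log₂(1/2)]
  = 0.5283 + 0.4308 + 0.5000
  = 1.4591 bits

I(A;B) = H(A) + H(B) - H(A,B)
  = 1.4591 + 1.4591 - 1.4591
  = 1.4591 bits

I(A;B) = 1.4591 bits > I(S;T) = 0.6962 bits, so (A, B) has the higher mutual information (stronger dependence).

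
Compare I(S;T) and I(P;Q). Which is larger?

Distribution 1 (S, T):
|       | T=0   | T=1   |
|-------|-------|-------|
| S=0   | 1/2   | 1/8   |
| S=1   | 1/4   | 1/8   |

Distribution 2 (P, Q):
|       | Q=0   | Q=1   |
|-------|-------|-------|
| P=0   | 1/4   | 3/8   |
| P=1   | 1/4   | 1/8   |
Distribution 1 (S, T):
Marginal P(S) (row sums):
  P(S=0) = 1/2 + 1/8 = 5/8
  P(S=1) = 1/4 + 1/8 = 3/8
Marginal P(T) (column sums):
  P(T=0) = 1/2 + 1/4 = 3/4
  P(T=1) = 1/8 + 1/8 = 1/4

H(S) = -[(5/8)·log₂(5/8) + (3/8)·log₂(3/8)]
  = 0.4238 + 0.5306
  = 0.9544 bits
H(T) = -[(3/4)·log₂(3/4) + (1/4)·log₂(1/4)]
  = 0.3113 + 0.5000
  = 0.8113 bits
H(S,T) = -[(1/2)·log₂(1/2) + (1/8)·log₂(1/8) + (1/4)·log₂(1/4) + (1/8)·log₂(1/8)]
  = 0.5000 + 0.3750 + 0.5000 + 0.3750
  = 1.7500 bits

I(S;T) = H(S) + H(T) - H(S,T)
  = 0.9544 + 0.8113 - 1.7500
  = 0.0157 bits

Distribution 2 (P, Q):
Marginal P(P) (row sums):
  P(P=0) = 1/4 + 3/8 = 5/8
  P(P=1) = 1/4 + 1/8 = 3/8
Marginal P(Q) (column sums):
  P(Q=0) = 1/4 + 1/4 = 1/2
  P(Q=1) = 3/8 + 1/8 = 1/2

H(P) = -[(5/8)·log₂(5/8) + (3/8)·log₂(3/8)]
  = 0.4238 + 0.5306
  = 0.9544 bits
H(Q) = -[(1/2)·log₂(1/2) + (1/2)·log₂(1/2)]
  = 0.5000 + 0.5000
  = 1.0000 bits
H(P,Q) = -[(1/4)·log₂(1/4) + (3/8)·log₂(3/8) + (1/4)·log₂(1/4) + (1/8)·log₂(1/8)]
  = 0.5000 + 0.5306 + 0.5000 + 0.3750
  = 1.9056 bits

I(P;Q) = H(P) + H(Q) - H(P,Q)
  = 0.9544 + 1.0000 - 1.9056
  = 0.0488 bits

I(P;Q) = 0.0488 bits > I(S;T) = 0.0157 bits, so (P, Q) has the higher mutual information (stronger dependence).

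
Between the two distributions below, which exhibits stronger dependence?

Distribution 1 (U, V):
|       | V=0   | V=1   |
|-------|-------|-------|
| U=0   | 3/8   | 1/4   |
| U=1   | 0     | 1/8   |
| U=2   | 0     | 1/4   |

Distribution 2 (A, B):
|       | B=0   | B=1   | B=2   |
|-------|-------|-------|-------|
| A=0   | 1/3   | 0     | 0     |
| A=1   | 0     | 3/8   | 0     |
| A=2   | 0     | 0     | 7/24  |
Distribution 1 (U, V):
Marginal P(U) (row sums):
  P(U=0) = 3/8 + 1/4 = 5/8
  P(U=1) = 0 + 1/8 = 1/8
  P(U=2) = 0 + 1/4 = 1/4
Marginal P(V) (column sums):
  P(V=0) = 3/8 + 0 + 0 = 3/8
  P(V=1) = 1/4 + 1/8 + 1/4 = 5/8

H(U) = -[(5/8)·log₂(5/8) + (1/8)·log₂(1/8) + (1/4)·log₂(1/4)]
  = 0.4238 + 0.3750 + 0.5000
  = 1.2988 bits
H(V) = -[(3/8)·log₂(3/8) + (5/8)·log₂(5/8)]
  = 0.5306 + 0.4238
  = 0.9544 bits
H(U,V) = -[(3/8)·log₂(3/8) + (1/4)·log₂(1/4) + (1/8)·log₂(1/8) + (1/4)·log₂(1/4)]
  = 0.5306 + 0.5000 + 0.3750 + 0.5000
  = 1.9056 bits

I(U;V) = H(U) + H(V) - H(U,V)
  = 1.2988 + 0.9544 - 1.9056
  = 0.3476 bits

Distribution 2 (A, B):
Marginal P(A) (row sums):
  P(A=0) = 1/3 + 0 + 0 = 1/3
  P(A=1) = 0 + 3/8 + 0 = 3/8
  P(A=2) = 0 + 0 + 7/24 = 7/24
Marginal P(B) (column sums):
  P(B=0) = 1/3 + 0 + 0 = 1/3
  P(B=1) = 0 + 3/8 + 0 = 3/8
  P(B=2) = 0 + 0 + 7/24 = 7/24

H(A) = -[(1/3)·log₂(1/3) + (3/8)·log₂(3/8) + (7/24)·log₂(7/24)]
  = 0.5283 + 0.5306 + 0.5185
  = 1.5774 bits
H(B) = -[(1/3)·log₂(1/3) + (3/8)·log₂(3/8) + (7/24)·log₂(7/24)]
  = 0.5283 + 0.5306 + 0.5185
  = 1.5774 bits
H(A,B) = -[(1/3)·log₂(1/3) + (3/8)·log₂(3/8) + (7/24)·log₂(7/24)]
  = 0.5283 + 0.5306 + 0.5185
  = 1.5774 bits

I(A;B) = H(A) + H(B) - H(A,B)
  = 1.5774 + 1.5774 - 1.5774
  = 1.5774 bits

I(A;B) = 1.5774 bits > I(U;V) = 0.3476 bits, so (A, B) has the higher mutual information (stronger dependence).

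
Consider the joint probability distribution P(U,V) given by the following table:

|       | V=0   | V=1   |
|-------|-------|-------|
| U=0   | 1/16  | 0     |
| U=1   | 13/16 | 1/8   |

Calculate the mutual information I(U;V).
Marginal P(U) (row sums):
  P(U=0) = 1/16 + 0 = 1/16
  P(U=1) = 13/16 + 1/8 = 15/16
Marginal P(V) (column sums):
  P(V=0) = 1/16 + 13/16 = 7/8
  P(V=1) = 0 + 1/8 = 1/8

H(U) = -[(1/16)·log₂(1/16) + (15/16)·log₂(15/16)]
  = 0.2500 + 0.0873
  = 0.3373 bits
H(V) = -[(7/8)·log₂(7/8) + (1/8)·log₂(1/8)]
  = 0.1686 + 0.3750
  = 0.5436 bits
H(U,V) = -[(1/16)·log₂(1/16) + (13/16)·log₂(13/16) + (1/8)·log₂(1/8)]
  = 0.2500 + 0.2434 + 0.3750
  = 0.8684 bits

I(U;V) = H(U) + H(V) - H(U,V)
  = 0.3373 + 0.5436 - 0.8684
  = 0.0125 bits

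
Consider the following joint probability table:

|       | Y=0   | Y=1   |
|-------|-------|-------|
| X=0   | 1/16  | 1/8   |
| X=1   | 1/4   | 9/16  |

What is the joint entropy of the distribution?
H(X,Y) = -Σ P(X,Y) log₂ P(X,Y), summed over the non-zero cells:
H(X,Y) = -[(1/16)·log₂(1/16) + (1/8)·log₂(1/8) + (1/4)·log₂(1/4) + (9/16)·log₂(9/16)]
  = 0.2500 + 0.3750 + 0.5000 + 0.4669
  = 1.5919 bits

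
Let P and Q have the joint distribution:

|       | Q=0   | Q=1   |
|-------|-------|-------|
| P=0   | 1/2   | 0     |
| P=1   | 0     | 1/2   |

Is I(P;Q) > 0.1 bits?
Marginal P(P) (row sums):
  P(P=0) = 1/2 + 0 = 1/2
  P(P=1) = 0 + 1/2 = 1/2
Marginal P(Q) (column sums):
  P(Q=0) = 1/2 + 0 = 1/2
  P(Q=1) = 0 + 1/2 = 1/2

H(P) = -[(1/2)·log₂(1/2) + (1/2)·log₂(1/2)]
  = 0.5000 + 0.5000
  = 1.0000 bits
H(Q) = -[(1/2)·log₂(1/2) + (1/2)·log₂(1/2)]
  = 0.5000 + 0.5000
  = 1.0000 bits
H(P,Q) = -[(1/2)·log₂(1/2) + (1/2)·log₂(1/2)]
  = 0.5000 + 0.5000
  = 1.0000 bits

I(P;Q) = H(P) + H(Q) - H(P,Q)
  = 1.0000 + 1.0000 - 1.0000
  = 1.0000 bits

Yes. I(P;Q) = 1.0000 bits, which is > 0.1 bits.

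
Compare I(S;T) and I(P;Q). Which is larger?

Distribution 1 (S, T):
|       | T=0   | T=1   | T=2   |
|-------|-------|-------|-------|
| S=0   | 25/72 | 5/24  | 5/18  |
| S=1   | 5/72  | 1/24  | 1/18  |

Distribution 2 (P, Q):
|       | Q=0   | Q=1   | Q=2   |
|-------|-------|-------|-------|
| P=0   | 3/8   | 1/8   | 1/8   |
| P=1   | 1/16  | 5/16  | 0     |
Distribution 1 (S, T):
Marginal P(S) (row sums):
  P(S=0) = 25/72 + 5/24 + 5/18 = 5/6
  P(S=1) = 5/72 + 1/24 + 1/18 = 1/6
Marginal P(T) (column sums):
  P(T=0) = 25/72 + 5/72 = 5/12
  P(T=1) = 5/24 + 1/24 = 1/4
  P(T=2) = 5/18 + 1/18 = 1/3

H(S) = -[(5/6)·log₂(5/6) + (1/6)·log₂(1/6)]
  = 0.2192 + 0.4308
  = 0.6500 bits
H(T) = -[(5/12)·log₂(5/12) + (1/4)·log₂(1/4) + (1/3)·log₂(1/3)]
  = 0.5263 + 0.5000 + 0.5283
  = 1.5546 bits
H(S,T) = -[(25/72)·log₂(25/72) + (5/24)·log₂(5/24) + (5/18)·log₂(5/18) + (5/72)·log₂(5/72) + (1/24)·log₂(1/24) + (1/18)·log₂(1/18)]
  = 0.5299 + 0.4715 + 0.5133 + 0.2672 + 0.1910 + 0.2317
  = 2.2046 bits

I(S;T) = H(S) + H(T) - H(S,T)
  = 0.6500 + 1.5546 - 2.2046
  = 0.0000 bits

Distribution 2 (P, Q):
Marginal P(P) (row sums):
  P(P=0) = 3/8 + 1/8 + 1/8 = 5/8
  P(P=1) = 1/16 + 5/16 + 0 = 3/8
Marginal P(Q) (column sums):
  P(Q=0) = 3/8 + 1/16 = 7/16
  P(Q=1) = 1/8 + 5/16 = 7/16
  P(Q=2) = 1/8 + 0 = 1/8

H(P) = -[(5/8)·log₂(5/8) + (3/8)·log₂(3/8)]
  = 0.4238 + 0.5306
  = 0.9544 bits
H(Q) = -[(7/16)·log₂(7/16) + (7/16)·log₂(7/16) + (1/8)·log₂(1/8)]
  = 0.5218 + 0.5218 + 0.3750
  = 1.4186 bits
H(P,Q) = -[(3/8)·log₂(3/8) + (1/8)·log₂(1/8) + (1/8)·log₂(1/8) + (1/16)·log₂(1/16) + (5/16)·log₂(5/16)]
  = 0.5306 + 0.3750 + 0.3750 + 0.2500 + 0.5244
  = 2.0550 bits

I(P;Q) = H(P) + H(Q) - H(P,Q)
  = 0.9544 + 1.4186 - 2.0550
  = 0.3180 bits

I(P;Q) = 0.3180 bits > I(S;T) = 0.0000 bits, so (P, Q) has the higher mutual information (stronger dependence).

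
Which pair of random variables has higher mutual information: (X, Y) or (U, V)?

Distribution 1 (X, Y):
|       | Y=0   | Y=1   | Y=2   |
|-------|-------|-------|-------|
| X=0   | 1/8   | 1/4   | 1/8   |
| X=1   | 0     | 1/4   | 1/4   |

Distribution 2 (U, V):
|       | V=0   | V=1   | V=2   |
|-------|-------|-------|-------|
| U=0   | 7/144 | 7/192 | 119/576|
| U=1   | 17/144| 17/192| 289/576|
Distribution 1 (X, Y):
Marginal P(X) (row sums):
  P(X=0) = 1/8 + 1/4 + 1/8 = 1/2
  P(X=1) = 0 + 1/4 + 1/4 = 1/2
Marginal P(Y) (column sums):
  P(Y=0) = 1/8 + 0 = 1/8
  P(Y=1) = 1/4 + 1/4 = 1/2
  P(Y=2) = 1/8 + 1/4 = 3/8

H(X) = -[(1/2)·log₂(1/2) + (1/2)·log₂(1/2)]
  = 0.5000 + 0.5000
  = 1.0000 bits
H(Y) = -[(1/8)·log₂(1/8) + (1/2)·log₂(1/2) + (3/8)·log₂(3/8)]
  = 0.3750 + 0.5000 + 0.5306
  = 1.4056 bits
H(X,Y) = -[(1/8)·log₂(1/8) + (1/4)·log₂(1/4) + (1/8)·log₂(1/8) + (1/4)·log₂(1/4) + (1/4)·log₂(1/4)]
  = 0.3750 + 0.5000 + 0.3750 + 0.5000 + 0.5000
  = 2.2500 bits

I(X;Y) = H(X) + H(Y) - H(X,Y)
  = 1.0000 + 1.4056 - 2.2500
  = 0.1556 bits

Distribution 2 (U, V):
Marginal P(U) (row sums):
  P(U=0) = 7/144 + 7/192 + 119/576 = 7/24
  P(U=1) = 17/144 + 17/192 + 289/576 = 17/24
Marginal P(V) (column sums):
  P(V=0) = 7/144 + 17/144 = 1/6
  P(V=1) = 7/192 + 17/192 = 1/8
  P(V=2) = 119/576 + 289/576 = 17/24

H(U) = -[(7/24)·log₂(7/24) + (17/24)·log₂(17/24)]
  = 0.5185 + 0.3524
  = 0.8709 bits
H(V) = -[(1/6)·log₂(1/6) + (1/8)·log₂(1/8) + (17/24)·log₂(17/24)]
  = 0.4308 + 0.3750 + 0.3524
  = 1.1582 bits
H(U,V) = -[(7/144)·log₂(7/144) + (7/192)·log₂(7/192) + (119/576)·log₂(119/576) + (17/144)·log₂(17/144) + (17/192)·log₂(17/192) + (289/576)·log₂(289/576)]
  = 0.2121 + 0.1742 + 0.4700 + 0.3639 + 0.3097 + 0.4992
  = 2.0291 bits

I(U;V) = H(U) + H(V) - H(U,V)
  = 0.8709 + 1.1582 - 2.0291
  = 0.0000 bits

I(X;Y) = 0.1556 bits > I(U;V) = 0.0000 bits, so (X, Y) has the higher mutual information (stronger dependence).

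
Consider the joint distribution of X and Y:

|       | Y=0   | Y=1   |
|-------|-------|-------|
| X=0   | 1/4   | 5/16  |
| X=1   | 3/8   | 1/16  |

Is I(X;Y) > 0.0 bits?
Marginal P(X) (row sums):
  P(X=0) = 1/4 + 5/16 = 9/16
  P(X=1) = 3/8 + 1/16 = 7/16
Marginal P(Y) (column sums):
  P(Y=0) = 1/4 + 3/8 = 5/8
  P(Y=1) = 5/16 + 1/16 = 3/8

H(X) = -[(9/16)·log₂(9/16) + (7/16)·log₂(7/16)]
  = 0.4669 + 0.5218
  = 0.9887 bits
H(Y) = -[(5/8)·log₂(5/8) + (3/8)·log₂(3/8)]
  = 0.4238 + 0.5306
  = 0.9544 bits
H(X,Y) = -[(1/4)·log₂(1/4) + (5/16)·log₂(5/16) + (3/8)·log₂(3/8) + (1/16)·log₂(1/16)]
  = 0.5000 + 0.5244 + 0.5306 + 0.2500
  = 1.8050 bits

I(X;Y) = H(X) + H(Y) - H(X,Y)
  = 0.9887 + 0.9544 - 1.8050
  = 0.1381 bits

Yes. I(X;Y) = 0.1381 bits, which is > 0.0 bits.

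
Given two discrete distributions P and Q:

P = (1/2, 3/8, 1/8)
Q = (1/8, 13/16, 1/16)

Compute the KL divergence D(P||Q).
D(P||Q) = Σ P(i) log₂(P(i)/Q(i))
  i=0: (1/2) × log₂((1/2)/(1/8)) = (1/2) × log₂(4) = 1.0000
  i=1: (3/8) × log₂((3/8)/(13/16)) = (3/8) × log₂(6/13) = -0.4183
  i=2: (1/8) × log₂((1/8)/(1/16)) = (1/8) × log₂(2) = 0.1250
D(P||Q) = 1.0000 - 0.4183 + 0.1250
  = 0.7067 bits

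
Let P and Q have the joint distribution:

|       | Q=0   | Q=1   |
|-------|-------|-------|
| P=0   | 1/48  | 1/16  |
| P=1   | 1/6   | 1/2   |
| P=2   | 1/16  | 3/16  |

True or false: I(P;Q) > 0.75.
Marginal P(P) (row sums):
  P(P=0) = 1/48 + 1/16 = 1/12
  P(P=1) = 1/6 + 1/2 = 2/3
  P(P=2) = 1/16 + 3/16 = 1/4
Marginal P(Q) (column sums):
  P(Q=0) = 1/48 + 1/6 + 1/16 = 1/4
  P(Q=1) = 1/16 + 1/2 + 3/16 = 3/4

H(P) = -[(1/12)·log₂(1/12) + (2/3)·log₂(2/3) + (1/4)·log₂(1/4)]
  = 0.2987 + 0.3900 + 0.5000
  = 1.1887 bits
H(Q) = -[(1/4)·log₂(1/4) + (3/4)·log₂(3/4)]
  = 0.5000 + 0.3113
  = 0.8113 bits
H(P,Q) = -[(1/48)·log₂(1/48) + (1/16)·log₂(1/16) + (1/6)·log₂(1/6) + (1/2)·log₂(1/2) + (1/16)·log₂(1/16) + (3/16)·log₂(3/16)]
  = 0.1164 + 0.2500 + 0.4308 + 0.5000 + 0.2500 + 0.4528
  = 2.0000 bits

I(P;Q) = H(P) + H(Q) - H(P,Q)
  = 1.1887 + 0.8113 - 2.0000
  = 0.0000 bits

False. I(P;Q) = 0.0000 bits, which is ≤ 0.75 bits.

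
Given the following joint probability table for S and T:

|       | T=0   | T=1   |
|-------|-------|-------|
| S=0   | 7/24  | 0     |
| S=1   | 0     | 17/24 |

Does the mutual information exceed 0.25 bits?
Marginal P(S) (row sums):
  P(S=0) = 7/24 + 0 = 7/24
  P(S=1) = 0 + 17/24 = 17/24
Marginal P(T) (column sums):
  P(T=0) = 7/24 + 0 = 7/24
  P(T=1) = 0 + 17/24 = 17/24

H(S) = -[(7/24)·log₂(7/24) + (17/24)·log₂(17/24)]
  = 0.5185 + 0.3524
  = 0.8709 bits
H(T) = -[(7/24)·log₂(7/24) + (17/24)·log₂(17/24)]
  = 0.5185 + 0.3524
  = 0.8709 bits
H(S,T) = -[(7/24)·log₂(7/24) + (17/24)·log₂(17/24)]
  = 0.5185 + 0.3524
  = 0.8709 bits

I(S;T) = H(S) + H(T) - H(S,T)
  = 0.8709 + 0.8709 - 0.8709
  = 0.8709 bits

Yes. I(S;T) = 0.8709 bits, which is > 0.25 bits.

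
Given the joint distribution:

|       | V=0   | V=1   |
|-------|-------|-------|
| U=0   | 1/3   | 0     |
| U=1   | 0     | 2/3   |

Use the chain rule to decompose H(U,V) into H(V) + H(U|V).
By the chain rule: H(U,V) = H(V) + H(U|V)

Marginal P(V) (column sums):
  P(V=0) = 1/3 + 0 = 1/3
  P(V=1) = 0 + 2/3 = 2/3
H(V) = -[(1/3)·log₂(1/3) + (2/3)·log₂(2/3)]
  = 0.5283 + 0.3900
  = 0.9183 bits
H(U|V) = -Σ P(U,V)·log₂ P(U|V), where P(U|V) = P(U,V) / P(V)
  (cells with P(U,V) = 0 contribute 0)
  (U=0,V=0): P(U|V) = (1/3)/(1/3) = 1;  -(1/3)·log₂(1) = 0.0000
  (U=1,V=1): P(U|V) = (2/3)/(2/3) = 1;  -(2/3)·log₂(1) = 0.0000
H(U|V) = 0.0000 + 0.0000
  = 0.0000 bits

H(U,V) = H(V) + H(U|V) = 0.9183 + 0.0000 = 0.9183 bits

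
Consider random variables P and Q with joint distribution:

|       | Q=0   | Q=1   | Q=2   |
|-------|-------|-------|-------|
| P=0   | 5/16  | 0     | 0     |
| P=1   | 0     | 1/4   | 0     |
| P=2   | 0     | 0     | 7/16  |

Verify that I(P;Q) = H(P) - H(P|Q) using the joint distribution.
Left side, from I(P;Q) = H(P) + H(Q) - H(P,Q):
Marginal P(P) (row sums):
  P(P=0) = 5/16 + 0 + 0 = 5/16
  P(P=1) = 0 + 1/4 + 0 = 1/4
  P(P=2) = 0 + 0 + 7/16 = 7/16
Marginal P(Q) (column sums):
  P(Q=0) = 5/16 + 0 + 0 = 5/16
  P(Q=1) = 0 + 1/4 + 0 = 1/4
  P(Q=2) = 0 + 0 + 7/16 = 7/16

H(P) = -[(5/16)·log₂(5/16) + (1/4)·log₂(1/4) + (7/16)·log₂(7/16)]
  = 0.5244 + 0.5000 + 0.5218
  = 1.5462 bits
H(Q) = -[(5/16)·log₂(5/16) + (1/4)·log₂(1/4) + (7/16)·log₂(7/16)]
  = 0.5244 + 0.5000 + 0.5218
  = 1.5462 bits
H(P,Q) = -[(5/16)·log₂(5/16) + (1/4)·log₂(1/4) + (7/16)·log₂(7/16)]
  = 0.5244 + 0.5000 + 0.5218
  = 1.5462 bits

I(P;Q) = H(P) + H(Q) - H(P,Q)
  = 1.5462 + 1.5462 - 1.5462
  = 1.5462 bits

Right side, with H(P|Q) computed directly from the conditional probabilities:
H(P|Q) = -Σ P(P,Q)·log₂ P(P|Q), where P(P|Q) = P(P,Q) / P(Q)
  (cells with P(P,Q) = 0 contribute 0)
  (P=0,Q=0): P(P|Q) = (5/16)/(5/16) = 1;  -(5/16)·log₂(1) = 0.0000
  (P=1,Q=1): P(P|Q) = (1/4)/(1/4) = 1;  -(1/4)·log₂(1) = 0.0000
  (P=2,Q=2): P(P|Q) = (7/16)/(7/16) = 1;  -(7/16)·log₂(1) = 0.0000
H(P|Q) = 0.0000 + 0.0000 + 0.0000
  = 0.0000 bits
H(P) - H(P|Q) = 1.5462 - 0.0000 = 1.5462 bits

Both sides equal 1.5462 bits, so I(P;Q) = H(P) - H(P|Q) ✓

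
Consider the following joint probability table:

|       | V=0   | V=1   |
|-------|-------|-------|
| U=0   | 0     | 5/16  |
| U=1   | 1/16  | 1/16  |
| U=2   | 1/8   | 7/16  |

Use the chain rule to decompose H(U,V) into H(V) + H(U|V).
By the chain rule: H(U,V) = H(V) + H(U|V)

Marginal P(V) (column sums):
  P(V=0) = 0 + 1/16 + 1/8 = 3/16
  P(V=1) = 5/16 + 1/16 + 7/16 = 13/16
H(V) = -[(3/16)·log₂(3/16) + (13/16)·log₂(13/16)]
  = 0.4528 + 0.2434
  = 0.6962 bits
H(U|V) = -Σ P(U,V)·log₂ P(U|V), where P(U|V) = P(U,V) / P(V)
  (cells with P(U,V) = 0 contribute 0)
  (U=0,V=1): P(U|V) = (5/16)/(13/16) = 5/13;  -(5/16)·log₂(5/13) = 0.4308
  (U=1,V=0): P(U|V) = (1/16)/(3/16) = 1/3;  -(1/16)·log₂(1/3) = 0.0991
  (U=1,V=1): P(U|V) = (1/16)/(13/16) = 1/13;  -(1/16)·log₂(1/13) = 0.2313
  (U=2,V=0): P(U|V) = (1/8)/(3/16) = 2/3;  -(1/8)·log₂(2/3) = 0.0731
  (U=2,V=1): P(U|V) = (7/16)/(13/16) = 7/13;  -(7/16)·log₂(7/13) = 0.3907
H(U|V) = 0.4308 + 0.0991 + 0.2313 + 0.0731 + 0.3907
  = 1.2250 bits

H(U,V) = H(V) + H(U|V) = 0.6962 + 1.2250 = 1.9212 bits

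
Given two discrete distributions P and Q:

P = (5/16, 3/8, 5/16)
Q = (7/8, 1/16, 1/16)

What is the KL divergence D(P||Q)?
D(P||Q) = Σ P(i) log₂(P(i)/Q(i))
  i=0: (5/16) × log₂((5/16)/(7/8)) = (5/16) × log₂(5/14) = -0.4642
  i=1: (3/8) × log₂((3/8)/(1/16)) = (3/8) × log₂(6) = 0.9694
  i=2: (5/16) × log₂((5/16)/(1/16)) = (5/16) × log₂(5) = 0.7256
D(P||Q) = -0.4642 + 0.9694 + 0.7256
  = 1.2308 bits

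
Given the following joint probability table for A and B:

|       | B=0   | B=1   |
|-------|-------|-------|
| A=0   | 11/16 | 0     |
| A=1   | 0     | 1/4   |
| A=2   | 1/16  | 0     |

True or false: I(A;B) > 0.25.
Marginal P(A) (row sums):
  P(A=0) = 11/16 + 0 = 11/16
  P(A=1) = 0 + 1/4 = 1/4
  P(A=2) = 1/16 + 0 = 1/16
Marginal P(B) (column sums):
  P(B=0) = 11/16 + 0 + 1/16 = 3/4
  P(B=1) = 0 + 1/4 + 0 = 1/4

H(A) = -[(11/16)·log₂(11/16) + (1/4)·log₂(1/4) + (1/16)·log₂(1/16)]
  = 0.3716 + 0.5000 + 0.2500
  = 1.1216 bits
H(B) = -[(3/4)·log₂(3/4) + (1/4)·log₂(1/4)]
  = 0.3113 + 0.5000
  = 0.8113 bits
H(A,B) = -[(11/16)·log₂(11/16) + (1/4)·log₂(1/4) + (1/16)·log₂(1/16)]
  = 0.3716 + 0.5000 + 0.2500
  = 1.1216 bits

I(A;B) = H(A) + H(B) - H(A,B)
  = 1.1216 + 0.8113 - 1.1216
  = 0.8113 bits

True. I(A;B) = 0.8113 bits, which is > 0.25 bits.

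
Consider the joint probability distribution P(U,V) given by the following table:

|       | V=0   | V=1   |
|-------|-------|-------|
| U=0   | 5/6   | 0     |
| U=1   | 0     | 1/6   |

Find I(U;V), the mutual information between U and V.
Marginal P(U) (row sums):
  P(U=0) = 5/6 + 0 = 5/6
  P(U=1) = 0 + 1/6 = 1/6
Marginal P(V) (column sums):
  P(V=0) = 5/6 + 0 = 5/6
  P(V=1) = 0 + 1/6 = 1/6

H(U) = -[(5/6)·log₂(5/6) + (1/6)·log₂(1/6)]
  = 0.2192 + 0.4308
  = 0.6500 bits
H(V) = -[(5/6)·log₂(5/6) + (1/6)·log₂(1/6)]
  = 0.2192 + 0.4308
  = 0.6500 bits
H(U,V) = -[(5/6)·log₂(5/6) + (1/6)·log₂(1/6)]
  = 0.2192 + 0.4308
  = 0.6500 bits

I(U;V) = H(U) + H(V) - H(U,V)
  = 0.6500 + 0.6500 - 0.6500
  = 0.6500 bits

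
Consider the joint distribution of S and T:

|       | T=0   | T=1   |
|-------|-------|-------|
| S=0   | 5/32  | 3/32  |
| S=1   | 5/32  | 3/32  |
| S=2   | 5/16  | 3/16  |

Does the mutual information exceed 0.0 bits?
Marginal P(S) (row sums):
  P(S=0) = 5/32 + 3/32 = 1/4
  P(S=1) = 5/32 + 3/32 = 1/4
  P(S=2) = 5/16 + 3/16 = 1/2
Marginal P(T) (column sums):
  P(T=0) = 5/32 + 5/32 + 5/16 = 5/8
  P(T=1) = 3/32 + 3/32 + 3/16 = 3/8

H(S) = -[(1/4)·log₂(1/4) + (1/4)·log₂(1/4) + (1/2)·log₂(1/2)]
  = 0.5000 + 0.5000 + 0.5000
  = 1.5000 bits
H(T) = -[(5/8)·log₂(5/8) + (3/8)·log₂(3/8)]
  = 0.4238 + 0.5306
  = 0.9544 bits
H(S,T) = -[(5/32)·log₂(5/32) + (3/32)·log₂(3/32) + (5/32)·log₂(5/32) + (3/32)·log₂(3/32) + (5/16)·log₂(5/16) + (3/16)·log₂(3/16)]
  = 0.4184 + 0.3202 + 0.4184 + 0.3202 + 0.5244 + 0.4528
  = 2.4544 bits

I(S;T) = H(S) + H(T) - H(S,T)
  = 1.5000 + 0.9544 - 2.4544
  = 0.0000 bits

No. I(S;T) = 0.0000 bits, which is ≤ 0.0 bits.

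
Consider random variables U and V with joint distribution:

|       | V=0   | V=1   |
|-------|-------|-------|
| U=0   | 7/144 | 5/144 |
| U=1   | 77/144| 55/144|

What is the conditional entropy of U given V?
Marginal P(V) (column sums):
  P(V=0) = 7/144 + 77/144 = 7/12
  P(V=1) = 5/144 + 55/144 = 5/12

H(U|V) = -Σ P(U,V)·log₂ P(U|V), where P(U|V) = P(U,V) / P(V)
  (U=0,V=0): P(U|V) = (7/144)/(7/12) = 1/12;  -(7/144)·log₂(1/12) = 0.1743
  (U=0,V=1): P(U|V) = (5/144)/(5/12) = 1/12;  -(5/144)·log₂(1/12) = 0.1245
  (U=1,V=0): P(U|V) = (77/144)/(7/12) = 11/12;  -(77/144)·log₂(11/12) = 0.0671
  (U=1,V=1): P(U|V) = (55/144)/(5/12) = 11/12;  -(55/144)·log₂(11/12) = 0.0479
H(U|V) = 0.1743 + 0.1245 + 0.0671 + 0.0479
  = 0.4138 bits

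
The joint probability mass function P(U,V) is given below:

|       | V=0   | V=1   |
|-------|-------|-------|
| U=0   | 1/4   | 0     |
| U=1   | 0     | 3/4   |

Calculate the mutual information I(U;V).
Marginal P(U) (row sums):
  P(U=0) = 1/4 + 0 = 1/4
  P(U=1) = 0 + 3/4 = 3/4
Marginal P(V) (column sums):
  P(V=0) = 1/4 + 0 = 1/4
  P(V=1) = 0 + 3/4 = 3/4

H(U) = -[(1/4)·log₂(1/4) + (3/4)·log₂(3/4)]
  = 0.5000 + 0.3113
  = 0.8113 bits
H(V) = -[(1/4)·log₂(1/4) + (3/4)·log₂(3/4)]
  = 0.5000 + 0.3113
  = 0.8113 bits
H(U,V) = -[(1/4)·log₂(1/4) + (3/4)·log₂(3/4)]
  = 0.5000 + 0.3113
  = 0.8113 bits

I(U;V) = H(U) + H(V) - H(U,V)
  = 0.8113 + 0.8113 - 0.8113
  = 0.8113 bits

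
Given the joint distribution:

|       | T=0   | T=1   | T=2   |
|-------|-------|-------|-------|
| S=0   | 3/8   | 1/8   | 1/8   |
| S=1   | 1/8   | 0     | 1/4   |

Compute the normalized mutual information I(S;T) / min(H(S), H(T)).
Marginal P(S) (row sums):
  P(S=0) = 3/8 + 1/8 + 1/8 = 5/8
  P(S=1) = 1/8 + 0 + 1/4 = 3/8
Marginal P(T) (column sums):
  P(T=0) = 3/8 + 1/8 = 1/2
  P(T=1) = 1/8 + 0 = 1/8
  P(T=2) = 1/8 + 1/4 = 3/8

H(S) = -[(5/8)·log₂(5/8) + (3/8)·log₂(3/8)]
  = 0.4238 + 0.5306
  = 0.9544 bits
H(T) = -[(1/2)·log₂(1/2) + (1/8)·log₂(1/8) + (3/8)·log₂(3/8)]
  = 0.5000 + 0.3750 + 0.5306
  = 1.4056 bits
H(S,T) = -[(3/8)·log₂(3/8) + (1/8)·log₂(1/8) + (1/8)·log₂(1/8) + (1/8)·log₂(1/8) + (1/4)·log₂(1/4)]
  = 0.5306 + 0.3750 + 0.3750 + 0.3750 + 0.5000
  = 2.1556 bits

I(S;T) = H(S) + H(T) - H(S,T)
  = 0.9544 + 1.4056 - 2.1556
  = 0.2044 bits

min(H(S), H(T)) = min(0.9544, 1.4056) = 0.9544 bits
Normalized MI = 0.2044 / 0.9544 = 0.2142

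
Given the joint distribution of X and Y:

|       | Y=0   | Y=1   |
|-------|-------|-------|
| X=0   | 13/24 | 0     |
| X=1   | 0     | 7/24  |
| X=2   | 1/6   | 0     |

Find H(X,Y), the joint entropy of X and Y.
H(X,Y) = -Σ P(X,Y) log₂ P(X,Y), summed over the non-zero cells:
H(X,Y) = -[(13/24)·log₂(13/24) + (7/24)·log₂(7/24) + (1/6)·log₂(1/6)]
  = 0.4791 + 0.5185 + 0.4308
  = 1.4284 bits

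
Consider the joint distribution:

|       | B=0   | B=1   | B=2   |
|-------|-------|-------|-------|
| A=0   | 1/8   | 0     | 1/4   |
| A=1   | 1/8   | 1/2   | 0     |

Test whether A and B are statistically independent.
Marginal P(A) (row sums):
  P(A=0) = 1/8 + 0 + 1/4 = 3/8
  P(A=1) = 1/8 + 1/2 + 0 = 5/8
Marginal P(B) (column sums):
  P(B=0) = 1/8 + 1/8 = 1/4
  P(B=1) = 0 + 1/2 = 1/2
  P(B=2) = 1/4 + 0 = 1/4

A and B are independent iff P(A=i,B=j) = P(A=i)·P(B=j) for every cell.
  P(A=0)·P(B=0) = 3/8 × 1/4 = 3/32, but P(A=0,B=0) = 1/8 ✗

No, A and B are not independent. Quantitatively, I(A;B) > 0:

H(A) = -[(3/8)·log₂(3/8) + (5/8)·log₂(5/8)]
  = 0.5306 + 0.4238
  = 0.9544 bits
H(B) = -[(1/4)·log₂(1/4) + (1/2)·log₂(1/2) + (1/4)·log₂(1/4)]
  = 0.5000 + 0.5000 + 0.5000
  = 1.5000 bits
H(A,B) = -[(1/8)·log₂(1/8) + (1/4)·log₂(1/4) + (1/8)·log₂(1/8) + (1/2)·log₂(1/2)]
  = 0.3750 + 0.5000 + 0.3750 + 0.5000
  = 1.7500 bits
I(A;B) = H(A) + H(B) - H(A,B) = 0.9544 + 1.5000 - 1.7500 = 0.7044 bits > 0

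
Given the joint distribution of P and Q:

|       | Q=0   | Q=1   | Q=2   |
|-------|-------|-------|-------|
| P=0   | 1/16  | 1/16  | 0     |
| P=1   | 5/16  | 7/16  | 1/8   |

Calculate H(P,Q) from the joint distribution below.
H(P,Q) = -Σ P(P,Q) log₂ P(P,Q), summed over the non-zero cells:
H(P,Q) = -[(1/16)·log₂(1/16) + (1/16)·log₂(1/16) + (5/16)·log₂(5/16) + (7/16)·log₂(7/16) + (1/8)·log₂(1/8)]
  = 0.2500 + 0.2500 + 0.5244 + 0.5218 + 0.3750
  = 1.9212 bits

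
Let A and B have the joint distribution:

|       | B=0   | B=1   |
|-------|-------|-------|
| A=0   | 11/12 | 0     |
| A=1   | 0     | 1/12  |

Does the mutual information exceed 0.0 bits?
Marginal P(A) (row sums):
  P(A=0) = 11/12 + 0 = 11/12
  P(A=1) = 0 + 1/12 = 1/12
Marginal P(B) (column sums):
  P(B=0) = 11/12 + 0 = 11/12
  P(B=1) = 0 + 1/12 = 1/12

H(A) = -[(11/12)·log₂(11/12) + (1/12)·log₂(1/12)]
  = 0.1151 + 0.2987
  = 0.4138 bits
H(B) = -[(11/12)·log₂(11/12) + (1/12)·log₂(1/12)]
  = 0.1151 + 0.2987
  = 0.4138 bits
H(A,B) = -[(11/12)·log₂(11/12) + (1/12)·log₂(1/12)]
  = 0.1151 + 0.2987
  = 0.4138 bits

I(A;B) = H(A) + H(B) - H(A,B)
  = 0.4138 + 0.4138 - 0.4138
  = 0.4138 bits

Yes. I(A;B) = 0.4138 bits, which is > 0.0 bits.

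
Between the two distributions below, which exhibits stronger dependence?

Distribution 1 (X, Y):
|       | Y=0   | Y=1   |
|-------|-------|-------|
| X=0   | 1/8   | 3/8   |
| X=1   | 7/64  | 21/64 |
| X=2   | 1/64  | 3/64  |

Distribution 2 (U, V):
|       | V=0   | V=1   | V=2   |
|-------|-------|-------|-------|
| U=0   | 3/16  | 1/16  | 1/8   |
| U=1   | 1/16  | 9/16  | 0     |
Distribution 1 (X, Y):
Marginal P(X) (row sums):
  P(X=0) = 1/8 + 3/8 = 1/2
  P(X=1) = 7/64 + 21/64 = 7/16
  P(X=2) = 1/64 + 3/64 = 1/16
Marginal P(Y) (column sums):
  P(Y=0) = 1/8 + 7/64 + 1/64 = 1/4
  P(Y=1) = 3/8 + 21/64 + 3/64 = 3/4

H(X) = -[(1/2)·log₂(1/2) + (7/16)·log₂(7/16) + (1/16)·log₂(1/16)]
  = 0.5000 + 0.5218 + 0.2500
  = 1.2718 bits
H(Y) = -[(1/4)·log₂(1/4) + (3/4)·log₂(3/4)]
  = 0.5000 + 0.3113
  = 0.8113 bits
H(X,Y) = -[(1/8)·log₂(1/8) + (3/8)·log₂(3/8) + (7/64)·log₂(7/64) + (21/64)·log₂(21/64) + (1/64)·log₂(1/64) + (3/64)·log₂(3/64)]
  = 0.3750 + 0.5306 + 0.3492 + 0.5275 + 0.0938 + 0.2070
  = 2.0831 bits

I(X;Y) = H(X) + H(Y) - H(X,Y)
  = 1.2718 + 0.8113 - 2.0831
  = 0.0000 bits

Distribution 2 (U, V):
Marginal P(U) (row sums):
  P(U=0) = 3/16 + 1/16 + 1/8 = 3/8
  P(U=1) = 1/16 + 9/16 + 0 = 5/8
Marginal P(V) (column sums):
  P(V=0) = 3/16 + 1/16 = 1/4
  P(V=1) = 1/16 + 9/16 = 5/8
  P(V=2) = 1/8 + 0 = 1/8

H(U) = -[(3/8)·log₂(3/8) + (5/8)·log₂(5/8)]
  = 0.5306 + 0.4238
  = 0.9544 bits
H(V) = -[(1/4)·log₂(1/4) + (5/8)·log₂(5/8) + (1/8)·log₂(1/8)]
  = 0.5000 + 0.4238 + 0.3750
  = 1.2988 bits
H(U,V) = -[(3/16)·log₂(3/16) + (1/16)·log₂(1/16) + (1/8)·log₂(1/8) + (1/16)·log₂(1/16) + (9/16)·log₂(9/16)]
  = 0.4528 + 0.2500 + 0.3750 + 0.2500 + 0.4669
  = 1.7947 bits

I(U;V) = H(U) + H(V) - H(U,V)
  = 0.9544 + 1.2988 - 1.7947
  = 0.4585 bits

I(U;V) = 0.4585 bits > I(X;Y) = 0.0000 bits, so (U, V) has the higher mutual information (stronger dependence).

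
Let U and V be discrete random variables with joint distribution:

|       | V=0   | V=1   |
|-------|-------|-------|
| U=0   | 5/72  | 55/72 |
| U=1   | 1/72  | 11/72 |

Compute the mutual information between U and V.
Marginal P(U) (row sums):
  P(U=0) = 5/72 + 55/72 = 5/6
  P(U=1) = 1/72 + 11/72 = 1/6
Marginal P(V) (column sums):
  P(V=0) = 5/72 + 1/72 = 1/12
  P(V=1) = 55/72 + 11/72 = 11/12

H(U) = -[(5/6)·log₂(5/6) + (1/6)·log₂(1/6)]
  = 0.2192 + 0.4308
  = 0.6500 bits
H(V) = -[(1/12)·log₂(1/12) + (11/12)·log₂(11/12)]
  = 0.2987 + 0.1151
  = 0.4138 bits
H(U,V) = -[(5/72)·log₂(5/72) + (55/72)·log₂(55/72) + (1/72)·log₂(1/72) + (11/72)·log₂(11/72)]
  = 0.2672 + 0.2968 + 0.0857 + 0.4141
  = 1.0638 bits

I(U;V) = H(U) + H(V) - H(U,V)
  = 0.6500 + 0.4138 - 1.0638
  = 0.0000 bits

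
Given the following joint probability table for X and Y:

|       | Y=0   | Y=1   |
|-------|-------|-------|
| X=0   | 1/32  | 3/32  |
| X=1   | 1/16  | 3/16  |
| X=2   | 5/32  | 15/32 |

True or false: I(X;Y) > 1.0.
Marginal P(X) (row sums):
  P(X=0) = 1/32 + 3/32 = 1/8
  P(X=1) = 1/16 + 3/16 = 1/4
  P(X=2) = 5/32 + 15/32 = 5/8
Marginal P(Y) (column sums):
  P(Y=0) = 1/32 + 1/16 + 5/32 = 1/4
  P(Y=1) = 3/32 + 3/16 + 15/32 = 3/4

H(X) = -[(1/8)·log₂(1/8) + (1/4)·log₂(1/4) + (5/8)·log₂(5/8)]
  = 0.3750 + 0.5000 + 0.4238
  = 1.2988 bits
H(Y) = -[(1/4)·log₂(1/4) + (3/4)·log₂(3/4)]
  = 0.5000 + 0.3113
  = 0.8113 bits
H(X,Y) = -[(1/32)·log₂(1/32) + (3/32)·log₂(3/32) + (1/16)·log₂(1/16) + (3/16)·log₂(3/16) + (5/32)·log₂(5/32) + (15/32)·log₂(15/32)]
  = 0.1563 + 0.3202 + 0.2500 + 0.4528 + 0.4184 + 0.5124
  = 2.1101 bits

I(X;Y) = H(X) + H(Y) - H(X,Y)
  = 1.2988 + 0.8113 - 2.1101
  = 0.0000 bits

False. I(X;Y) = 0.0000 bits, which is ≤ 1.0 bits.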